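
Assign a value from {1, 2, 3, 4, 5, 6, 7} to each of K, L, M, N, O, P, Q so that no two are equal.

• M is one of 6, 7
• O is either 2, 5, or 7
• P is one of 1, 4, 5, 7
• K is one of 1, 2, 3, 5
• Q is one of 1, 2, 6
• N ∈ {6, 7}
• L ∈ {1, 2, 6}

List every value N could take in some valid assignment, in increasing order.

Among the 7 variables, 3 fits only K (and all 7 values in {1, 2, 3, 4, 5, 6, 7} must be used), so K = 3.
Among the 6 still-open variables, 4 fits only P (and all 6 values in {1, 2, 4, 5, 6, 7} must be used), so P = 4.
The 5 still-open variables together cover exactly {1, 2, 5, 6, 7} — 5 values for 5 variables — and 5 appears only in O's list, so O = 5.
The 2 variables M and N are confined to {6, 7}, which locks those values in; drop them from L, Q.
No further eliminations apply; N can still be any of 6, 7.

6, 7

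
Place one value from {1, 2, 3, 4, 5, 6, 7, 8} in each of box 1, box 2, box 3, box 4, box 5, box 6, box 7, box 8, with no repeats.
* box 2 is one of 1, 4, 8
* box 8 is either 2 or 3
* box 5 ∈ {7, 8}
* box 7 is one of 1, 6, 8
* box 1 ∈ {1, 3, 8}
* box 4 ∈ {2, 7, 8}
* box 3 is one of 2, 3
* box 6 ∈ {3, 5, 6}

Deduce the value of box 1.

1

The 8 variables together cover exactly {1, 2, 3, 4, 5, 6, 7, 8} — 8 values for 8 variables — and 4 appears only in box 2's list, so box 2 = 4.
The 7 still-open variables draw from only 7 values {1, 2, 3, 5, 6, 7, 8}, so each is used; only box 6 can be 5, hence box 6 = 5.
Among the 6 still-open variables, 6 fits only box 7 (and all 6 values in {1, 2, 3, 6, 7, 8} must be used), so box 7 = 6.
Among the 5 still-open variables, 1 fits only box 1 (and all 5 values in {1, 2, 3, 7, 8} must be used), so box 1 = 1.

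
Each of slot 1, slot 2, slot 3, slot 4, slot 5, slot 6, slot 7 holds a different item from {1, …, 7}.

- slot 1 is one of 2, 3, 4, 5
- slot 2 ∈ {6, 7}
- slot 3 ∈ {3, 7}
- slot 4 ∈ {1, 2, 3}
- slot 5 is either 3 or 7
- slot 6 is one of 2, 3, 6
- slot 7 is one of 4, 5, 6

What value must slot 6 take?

Among the 7 variables, 1 fits only slot 4 (and all 7 values in {1, 2, 3, 4, 5, 6, 7} must be used), so slot 4 = 1.
slot 3 and slot 5 between them cover only {3, 7} — a naked pair. Remove those values from slot 1, slot 2, slot 6.
slot 2 has just one choice, so slot 2 = 6. Remove 6 from slot 6, slot 7.
So slot 6 = 2.

2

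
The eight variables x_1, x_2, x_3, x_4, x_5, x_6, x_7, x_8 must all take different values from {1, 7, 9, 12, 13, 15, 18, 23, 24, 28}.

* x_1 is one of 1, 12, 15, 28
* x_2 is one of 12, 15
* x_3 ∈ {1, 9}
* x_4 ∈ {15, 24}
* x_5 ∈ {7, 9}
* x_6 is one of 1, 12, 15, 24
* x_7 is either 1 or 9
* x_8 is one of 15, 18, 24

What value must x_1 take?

The 8 variables draw from only 8 values {1, 7, 9, 12, 15, 18, 24, 28}, so each is used; only x_5 can be 7, hence x_5 = 7.
The 7 still-open variables together cover exactly {1, 9, 12, 15, 18, 24, 28} — 7 values for 7 variables — and 18 appears only in x_8's list, so x_8 = 18.
The 6 still-open variables draw from only 6 values {1, 9, 12, 15, 24, 28}, so each is used; only x_1 can be 28, hence x_1 = 28.

28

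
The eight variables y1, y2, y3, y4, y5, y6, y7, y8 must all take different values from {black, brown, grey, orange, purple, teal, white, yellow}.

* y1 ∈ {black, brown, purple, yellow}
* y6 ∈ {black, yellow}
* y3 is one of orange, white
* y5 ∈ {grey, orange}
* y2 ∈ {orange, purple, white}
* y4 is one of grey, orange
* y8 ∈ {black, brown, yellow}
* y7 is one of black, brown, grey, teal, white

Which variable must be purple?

The 8 variables draw from only 8 values {black, brown, grey, orange, purple, teal, white, yellow}, so each is used; only y7 can be teal, hence y7 = teal.
The 2 variables y4 and y5 are confined to {grey, orange}, which locks those values in; drop them from y2, y3.
That leaves y3 = white. Remove white from y2.
So purple goes to y2.

y2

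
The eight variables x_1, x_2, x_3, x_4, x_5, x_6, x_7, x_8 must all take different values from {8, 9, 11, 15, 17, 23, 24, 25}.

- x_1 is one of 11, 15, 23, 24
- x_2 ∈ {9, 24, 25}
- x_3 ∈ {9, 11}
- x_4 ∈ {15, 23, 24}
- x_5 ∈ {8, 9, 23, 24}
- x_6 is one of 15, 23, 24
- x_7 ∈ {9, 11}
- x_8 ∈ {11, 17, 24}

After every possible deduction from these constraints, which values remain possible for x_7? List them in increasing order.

The 8 variables draw from only 8 values {8, 9, 11, 15, 17, 23, 24, 25}, so each is used; only x_5 can be 8, hence x_5 = 8.
The 7 still-open variables draw from only 7 values {9, 11, 15, 17, 23, 24, 25}, so each is used; only x_8 can be 17, hence x_8 = 17.
Among the 6 still-open variables, 25 fits only x_2 (and all 6 values in {9, 11, 15, 23, 24, 25} must be used), so x_2 = 25.
x_3 and x_7 between them cover only {9, 11} — a naked pair. Remove those values from x_1.
No further eliminations apply; x_7 can still be any of 9, 11.

9, 11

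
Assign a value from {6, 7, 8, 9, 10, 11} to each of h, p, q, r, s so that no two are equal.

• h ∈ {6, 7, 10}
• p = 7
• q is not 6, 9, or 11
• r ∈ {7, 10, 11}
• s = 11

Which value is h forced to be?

p has just one choice, so p = 7. So h, q, r can't be 7.
That leaves s = 11. So r can't be 11.
r has just one choice, so r = 10. Strike 10 from h, q.
So h = 6.

6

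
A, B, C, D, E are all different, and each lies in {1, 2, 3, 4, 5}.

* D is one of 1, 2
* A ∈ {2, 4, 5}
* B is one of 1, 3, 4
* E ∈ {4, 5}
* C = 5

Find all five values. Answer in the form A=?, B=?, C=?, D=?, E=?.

A=2, B=3, C=5, D=1, E=4

C's domain is down to {5}, so C = 5. Remove 5 from A, E.
That leaves E = 4. Strike 4 from A, B.
A's domain is down to {2}, so A = 2. So D can't be 2.
That leaves D = 1. Remove 1 from B.
B must be 3 (only option left).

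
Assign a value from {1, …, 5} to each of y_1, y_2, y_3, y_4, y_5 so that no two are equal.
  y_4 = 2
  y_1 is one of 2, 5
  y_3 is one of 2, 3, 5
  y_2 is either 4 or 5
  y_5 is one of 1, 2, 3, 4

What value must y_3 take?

3

y_4's domain is down to {2}, so y_4 = 2. Eliminate 2 elsewhere: y_1, y_3, y_5.
y_1 has just one choice, so y_1 = 5. So y_2, y_3 can't be 5.
So y_3 = 3.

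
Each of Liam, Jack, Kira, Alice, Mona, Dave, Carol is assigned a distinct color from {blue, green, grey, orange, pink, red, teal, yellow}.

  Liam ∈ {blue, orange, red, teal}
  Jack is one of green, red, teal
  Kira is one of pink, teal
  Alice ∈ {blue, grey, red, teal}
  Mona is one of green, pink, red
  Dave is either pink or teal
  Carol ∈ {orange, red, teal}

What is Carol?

The 7 variables draw from only 7 values {blue, green, grey, orange, pink, red, teal}, so each is used; only Alice can be grey, hence Alice = grey.
The 6 still-open variables together cover exactly {blue, green, orange, pink, red, teal} — 6 values for 6 variables — and blue appears only in Liam's list, so Liam = blue.
The 5 still-open variables together cover exactly {green, orange, pink, red, teal} — 5 values for 5 variables — and orange appears only in Carol's list, so Carol = orange.

orange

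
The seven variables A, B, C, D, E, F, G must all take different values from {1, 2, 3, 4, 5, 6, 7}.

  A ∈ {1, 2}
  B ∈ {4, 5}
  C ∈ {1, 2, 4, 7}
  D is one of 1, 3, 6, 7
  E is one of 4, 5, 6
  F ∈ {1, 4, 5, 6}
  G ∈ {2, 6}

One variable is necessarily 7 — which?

Among the 7 variables, 3 fits only D (and all 7 values in {1, 2, 3, 4, 5, 6, 7} must be used), so D = 3.
The 6 still-open variables together cover exactly {1, 2, 4, 5, 6, 7} — 6 values for 6 variables — and 7 appears only in C's list, so C = 7.

C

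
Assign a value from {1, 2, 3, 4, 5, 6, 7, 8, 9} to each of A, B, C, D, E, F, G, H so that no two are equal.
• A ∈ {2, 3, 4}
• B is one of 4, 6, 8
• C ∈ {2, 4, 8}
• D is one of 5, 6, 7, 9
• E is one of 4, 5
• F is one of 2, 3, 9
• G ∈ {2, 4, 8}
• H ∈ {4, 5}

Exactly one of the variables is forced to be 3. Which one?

A

The 8 variables together cover exactly {2, 3, 4, 5, 6, 7, 8, 9} — 8 values for 8 variables — and 7 appears only in D's list, so D = 7.
The 7 still-open variables draw from only 7 values {2, 3, 4, 5, 6, 8, 9}, so each is used; only B can be 6, hence B = 6.
The 6 still-open variables together cover exactly {2, 3, 4, 5, 8, 9} — 6 values for 6 variables — and 9 appears only in F's list, so F = 9.
Among the 5 still-open variables, 3 fits only A (and all 5 values in {2, 3, 4, 5, 8} must be used), so A = 3.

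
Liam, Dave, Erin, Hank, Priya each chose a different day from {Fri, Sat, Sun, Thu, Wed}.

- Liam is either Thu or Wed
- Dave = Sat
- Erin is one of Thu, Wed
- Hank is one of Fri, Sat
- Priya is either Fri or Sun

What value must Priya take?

Sun

Dave must be Sat (only option left). Remove Sat from Hank.
Hank's domain is down to {Fri}, so Hank = Fri. Remove Fri from Priya.
So Priya = Sun.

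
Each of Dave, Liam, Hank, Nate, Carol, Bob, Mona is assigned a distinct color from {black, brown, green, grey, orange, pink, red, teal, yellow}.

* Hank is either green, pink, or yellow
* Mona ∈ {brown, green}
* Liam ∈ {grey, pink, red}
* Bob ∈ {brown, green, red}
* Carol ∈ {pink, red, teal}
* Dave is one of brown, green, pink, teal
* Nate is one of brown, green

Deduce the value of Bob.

Among the 7 variables, grey fits only Liam (and all 7 values in {brown, green, grey, pink, red, teal, yellow} must be used), so Liam = grey.
The 6 still-open variables draw from only 6 values {brown, green, pink, red, teal, yellow}, so each is used; only Hank can be yellow, hence Hank = yellow.
Nate and Mona between them cover only {brown, green} — a naked pair. Remove those values from Dave, Bob.
So Bob = red.

red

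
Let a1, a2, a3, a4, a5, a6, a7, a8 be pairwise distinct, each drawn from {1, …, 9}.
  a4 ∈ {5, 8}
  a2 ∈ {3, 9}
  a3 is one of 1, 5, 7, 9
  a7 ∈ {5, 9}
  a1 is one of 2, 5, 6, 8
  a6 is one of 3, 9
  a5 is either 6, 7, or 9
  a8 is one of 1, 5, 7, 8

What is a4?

The 8 variables together cover exactly {1, 2, 3, 5, 6, 7, 8, 9} — 8 values for 8 variables — and 2 appears only in a1's list, so a1 = 2.
Among the 7 still-open variables, 6 fits only a5 (and all 7 values in {1, 3, 5, 6, 7, 8, 9} must be used), so a5 = 6.
The 2 variables a2 and a6 are confined to {3, 9}, which locks those values in; drop them from a3, a7.
That leaves a7 = 5. Strike 5 from a3, a4, a8.
So a4 = 8.

8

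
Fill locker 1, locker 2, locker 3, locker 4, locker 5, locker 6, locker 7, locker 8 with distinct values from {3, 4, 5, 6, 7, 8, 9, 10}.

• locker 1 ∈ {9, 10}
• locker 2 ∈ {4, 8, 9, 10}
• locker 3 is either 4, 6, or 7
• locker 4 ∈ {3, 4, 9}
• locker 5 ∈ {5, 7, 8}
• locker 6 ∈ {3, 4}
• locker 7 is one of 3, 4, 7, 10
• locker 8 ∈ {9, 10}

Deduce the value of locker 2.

8

The 8 variables draw from only 8 values {3, 4, 5, 6, 7, 8, 9, 10}, so each is used; only locker 5 can be 5, hence locker 5 = 5.
Among the 7 still-open variables, 6 fits only locker 3 (and all 7 values in {3, 4, 6, 7, 8, 9, 10} must be used), so locker 3 = 6.
Among the 6 still-open variables, 7 fits only locker 7 (and all 6 values in {3, 4, 7, 8, 9, 10} must be used), so locker 7 = 7.
The 5 still-open variables draw from only 5 values {3, 4, 8, 9, 10}, so each is used; only locker 2 can be 8, hence locker 2 = 8.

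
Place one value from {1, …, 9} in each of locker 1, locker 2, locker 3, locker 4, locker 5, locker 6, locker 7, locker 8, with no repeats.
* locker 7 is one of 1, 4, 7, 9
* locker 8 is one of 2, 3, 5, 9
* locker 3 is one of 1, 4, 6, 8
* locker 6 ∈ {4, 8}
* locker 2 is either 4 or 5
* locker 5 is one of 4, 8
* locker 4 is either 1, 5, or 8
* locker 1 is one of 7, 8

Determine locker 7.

locker 5 and locker 6 share exactly the 2 values {4, 8}; by pigeonhole those values go to them, so strike 4, 8 from locker 1, locker 2, locker 3, locker 4, locker 7.
locker 1's domain is down to {7}, so locker 1 = 7. Eliminate 7 elsewhere: locker 7.
locker 2's domain is down to {5}, so locker 2 = 5. Remove 5 from locker 4, locker 8.
locker 4 must be 1 (only option left). So locker 3, locker 7 can't be 1.
So locker 7 = 9.

9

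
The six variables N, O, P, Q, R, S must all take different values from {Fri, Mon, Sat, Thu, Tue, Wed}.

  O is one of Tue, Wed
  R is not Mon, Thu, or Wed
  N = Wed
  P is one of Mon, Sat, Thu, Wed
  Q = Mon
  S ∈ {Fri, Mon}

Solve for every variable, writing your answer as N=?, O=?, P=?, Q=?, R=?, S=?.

N's domain is down to {Wed}, so N = Wed. Strike Wed from O, P.
O's domain is down to {Tue}, so O = Tue. Strike Tue from R.
Q has just one choice, so Q = Mon. Remove Mon from P, S.
S must be Fri (only option left). Remove Fri from R.
That leaves R = Sat. So P can't be Sat.
P has just one choice, so P = Thu.

N=Wed, O=Tue, P=Thu, Q=Mon, R=Sat, S=Fri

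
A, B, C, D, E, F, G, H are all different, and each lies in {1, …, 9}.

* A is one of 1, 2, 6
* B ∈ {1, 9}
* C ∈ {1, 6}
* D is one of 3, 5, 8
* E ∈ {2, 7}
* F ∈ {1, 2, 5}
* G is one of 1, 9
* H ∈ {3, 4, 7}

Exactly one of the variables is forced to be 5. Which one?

F

B and G between them cover only {1, 9} — a naked pair. Remove those values from A, C, F.
C's domain is down to {6}, so C = 6. Eliminate 6 elsewhere: A.
That leaves A = 2. Eliminate 2 elsewhere: E, F.
So 5 goes to F.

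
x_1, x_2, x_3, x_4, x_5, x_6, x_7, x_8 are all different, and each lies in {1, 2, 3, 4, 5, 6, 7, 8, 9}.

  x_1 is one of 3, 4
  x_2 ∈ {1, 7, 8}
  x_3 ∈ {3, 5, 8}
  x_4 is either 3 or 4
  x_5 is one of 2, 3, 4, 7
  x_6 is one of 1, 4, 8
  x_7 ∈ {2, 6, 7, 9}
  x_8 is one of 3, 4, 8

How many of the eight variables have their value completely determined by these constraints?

5

x_1 and x_4 between them cover only {3, 4} — a naked pair. Remove those values from x_3, x_5, x_6, x_8.
x_8's domain is down to {8}, so x_8 = 8. So x_2, x_3, x_6 can't be 8.
x_3 must be 5 (only option left).
x_6 has just one choice, so x_6 = 1. Remove 1 from x_2.
x_2 must be 7 (only option left). So x_5, x_7 can't be 7.
x_5's domain is down to {2}, so x_5 = 2. So x_7 can't be 2.
Determined: x_2=7, x_3=5, x_5=2, x_6=1, x_8=8. The other variables each still have more than one consistent value. That makes 5.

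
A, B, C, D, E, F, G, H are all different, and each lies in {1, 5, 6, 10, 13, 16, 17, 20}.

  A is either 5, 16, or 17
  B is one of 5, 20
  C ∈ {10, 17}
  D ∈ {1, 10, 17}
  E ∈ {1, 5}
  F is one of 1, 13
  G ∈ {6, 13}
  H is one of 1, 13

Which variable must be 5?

Among the 8 variables, 6 fits only G (and all 8 values in {1, 5, 6, 10, 13, 16, 17, 20} must be used), so G = 6.
The 7 still-open variables together cover exactly {1, 5, 10, 13, 16, 17, 20} — 7 values for 7 variables — and 16 appears only in A's list, so A = 16.
The 6 still-open variables together cover exactly {1, 5, 10, 13, 17, 20} — 6 values for 6 variables — and 20 appears only in B's list, so B = 20.
The 5 still-open variables together cover exactly {1, 5, 10, 13, 17} — 5 values for 5 variables — and 5 appears only in E's list, so E = 5.

E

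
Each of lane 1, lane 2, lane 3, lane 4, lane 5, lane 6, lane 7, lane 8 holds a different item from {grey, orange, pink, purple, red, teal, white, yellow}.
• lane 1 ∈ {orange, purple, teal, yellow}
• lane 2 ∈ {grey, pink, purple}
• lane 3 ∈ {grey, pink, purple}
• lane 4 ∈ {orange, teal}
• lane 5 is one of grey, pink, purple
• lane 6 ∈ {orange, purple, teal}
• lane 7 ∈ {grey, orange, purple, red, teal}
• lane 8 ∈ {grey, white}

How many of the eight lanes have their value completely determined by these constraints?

3

The 8 variables draw from only 8 values {grey, orange, pink, purple, red, teal, white, yellow}, so each is used; only lane 7 can be red, hence lane 7 = red.
Among the 7 still-open variables, white fits only lane 8 (and all 7 values in {grey, orange, pink, purple, teal, white, yellow} must be used), so lane 8 = white.
The 6 still-open variables draw from only 6 values {grey, orange, pink, purple, teal, yellow}, so each is used; only lane 1 can be yellow, hence lane 1 = yellow.
lane 2, lane 3, lane 5 share exactly the 3 values {grey, pink, purple}; by pigeonhole those values go to them, so strike grey, pink, purple from lane 6.
Determined: lane 1=yellow, lane 7=red, lane 8=white. The other lanes each still have more than one consistent value. That makes 3.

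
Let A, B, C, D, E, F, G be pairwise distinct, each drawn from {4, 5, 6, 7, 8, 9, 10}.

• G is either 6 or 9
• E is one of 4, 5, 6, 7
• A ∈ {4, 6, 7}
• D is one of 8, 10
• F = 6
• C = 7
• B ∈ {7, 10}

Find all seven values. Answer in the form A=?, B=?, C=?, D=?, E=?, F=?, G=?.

C has just one choice, so C = 7. Remove 7 from A, B, E.
That leaves F = 6. Strike 6 from A, E, G.
That leaves G = 9.
A's domain is down to {4}, so A = 4. Remove 4 from E.
B has just one choice, so B = 10. Remove 10 from D.
That leaves D = 8.
E's domain is down to {5}, so E = 5.

A=4, B=10, C=7, D=8, E=5, F=6, G=9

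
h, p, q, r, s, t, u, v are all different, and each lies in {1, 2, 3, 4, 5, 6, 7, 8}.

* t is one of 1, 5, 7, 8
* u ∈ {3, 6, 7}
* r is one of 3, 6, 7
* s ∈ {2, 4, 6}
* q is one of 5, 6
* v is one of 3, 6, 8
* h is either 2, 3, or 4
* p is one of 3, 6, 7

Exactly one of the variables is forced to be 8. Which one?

Among the 8 variables, 1 fits only t (and all 8 values in {1, 2, 3, 4, 5, 6, 7, 8} must be used), so t = 1.
Among the 7 still-open variables, 5 fits only q (and all 7 values in {2, 3, 4, 5, 6, 7, 8} must be used), so q = 5.
Among the 6 still-open variables, 8 fits only v (and all 6 values in {2, 3, 4, 6, 7, 8} must be used), so v = 8.

v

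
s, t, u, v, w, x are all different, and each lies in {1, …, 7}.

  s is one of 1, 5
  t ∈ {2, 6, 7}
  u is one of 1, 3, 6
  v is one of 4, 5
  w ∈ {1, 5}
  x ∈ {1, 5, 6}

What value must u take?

3

The 2 variables s and w are confined to {1, 5}, which locks those values in; drop them from u, v, x.
That leaves v = 4.
That leaves x = 6. Eliminate 6 elsewhere: t, u.
So u = 3.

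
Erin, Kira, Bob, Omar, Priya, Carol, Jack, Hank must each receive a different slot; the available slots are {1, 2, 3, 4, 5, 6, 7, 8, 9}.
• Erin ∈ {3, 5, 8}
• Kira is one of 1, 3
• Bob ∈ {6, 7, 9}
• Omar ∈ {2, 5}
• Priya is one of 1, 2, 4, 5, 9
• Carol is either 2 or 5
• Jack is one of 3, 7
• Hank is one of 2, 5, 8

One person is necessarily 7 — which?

Jack

The 2 variables Omar and Carol are confined to {2, 5}, which locks those values in; drop them from Erin, Priya, Hank.
Hank must be 8 (only option left). Eliminate 8 elsewhere: Erin.
Erin must be 3 (only option left). So Kira, Jack can't be 3.
So 7 goes to Jack.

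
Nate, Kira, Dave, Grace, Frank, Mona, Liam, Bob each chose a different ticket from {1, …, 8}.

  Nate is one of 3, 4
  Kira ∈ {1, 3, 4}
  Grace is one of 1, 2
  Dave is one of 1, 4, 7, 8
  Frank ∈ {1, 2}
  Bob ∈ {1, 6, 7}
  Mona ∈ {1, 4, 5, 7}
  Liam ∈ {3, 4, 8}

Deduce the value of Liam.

8

Among the 8 variables, 5 fits only Mona (and all 8 values in {1, 2, 3, 4, 5, 6, 7, 8} must be used), so Mona = 5.
The 7 still-open variables together cover exactly {1, 2, 3, 4, 6, 7, 8} — 7 values for 7 variables — and 6 appears only in Bob's list, so Bob = 6.
The 6 still-open variables draw from only 6 values {1, 2, 3, 4, 7, 8}, so each is used; only Dave can be 7, hence Dave = 7.
The 5 still-open variables together cover exactly {1, 2, 3, 4, 8} — 5 values for 5 variables — and 8 appears only in Liam's list, so Liam = 8.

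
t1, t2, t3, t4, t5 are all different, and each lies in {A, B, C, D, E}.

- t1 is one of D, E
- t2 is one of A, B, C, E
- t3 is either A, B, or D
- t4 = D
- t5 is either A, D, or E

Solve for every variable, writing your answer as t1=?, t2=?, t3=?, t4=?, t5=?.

t1=E, t2=C, t3=B, t4=D, t5=A

t4's domain is down to {D}, so t4 = D. So t1, t3, t5 can't be D.
t1 must be E (only option left). Eliminate E elsewhere: t2, t5.
t5's domain is down to {A}, so t5 = A. So t2, t3 can't be A.
t3 must be B (only option left). Strike B from t2.
t2 has just one choice, so t2 = C.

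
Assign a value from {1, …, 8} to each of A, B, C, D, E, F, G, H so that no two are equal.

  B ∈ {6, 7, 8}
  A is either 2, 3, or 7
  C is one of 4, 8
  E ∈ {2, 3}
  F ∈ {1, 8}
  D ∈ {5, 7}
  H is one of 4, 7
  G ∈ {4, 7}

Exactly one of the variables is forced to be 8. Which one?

Among the 8 variables, 1 fits only F (and all 8 values in {1, 2, 3, 4, 5, 6, 7, 8} must be used), so F = 1.
The 7 still-open variables draw from only 7 values {2, 3, 4, 5, 6, 7, 8}, so each is used; only D can be 5, hence D = 5.
The 6 still-open variables draw from only 6 values {2, 3, 4, 6, 7, 8}, so each is used; only B can be 6, hence B = 6.
The 5 still-open variables together cover exactly {2, 3, 4, 7, 8} — 5 values for 5 variables — and 8 appears only in C's list, so C = 8.

C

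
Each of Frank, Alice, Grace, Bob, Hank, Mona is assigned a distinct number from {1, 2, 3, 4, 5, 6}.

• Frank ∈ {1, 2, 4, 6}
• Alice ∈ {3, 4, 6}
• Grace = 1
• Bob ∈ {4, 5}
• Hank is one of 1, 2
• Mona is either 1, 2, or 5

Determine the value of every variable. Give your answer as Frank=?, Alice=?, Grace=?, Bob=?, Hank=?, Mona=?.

Grace has just one choice, so Grace = 1. So Frank, Hank, Mona can't be 1.
Hank has just one choice, so Hank = 2. Eliminate 2 elsewhere: Frank, Mona.
That leaves Mona = 5. Remove 5 from Bob.
Bob has just one choice, so Bob = 4. Remove 4 from Frank, Alice.
That leaves Frank = 6. Remove 6 from Alice.
Alice must be 3 (only option left).

Frank=6, Alice=3, Grace=1, Bob=4, Hank=2, Mona=5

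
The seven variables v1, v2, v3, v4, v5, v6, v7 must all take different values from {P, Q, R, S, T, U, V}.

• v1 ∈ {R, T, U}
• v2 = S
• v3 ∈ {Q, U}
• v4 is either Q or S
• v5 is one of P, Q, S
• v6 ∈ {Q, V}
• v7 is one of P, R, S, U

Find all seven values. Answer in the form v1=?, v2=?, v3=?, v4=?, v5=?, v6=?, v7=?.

v1=T, v2=S, v3=U, v4=Q, v5=P, v6=V, v7=R

v2's domain is down to {S}, so v2 = S. Strike S from v4, v5, v7.
v4's domain is down to {Q}, so v4 = Q. Strike Q from v3, v5, v6.
v5 must be P (only option left). Strike P from v7.
v6 must be V (only option left).
v3's domain is down to {U}, so v3 = U. So v1, v7 can't be U.
That leaves v7 = R. Eliminate R elsewhere: v1.
v1 must be T (only option left).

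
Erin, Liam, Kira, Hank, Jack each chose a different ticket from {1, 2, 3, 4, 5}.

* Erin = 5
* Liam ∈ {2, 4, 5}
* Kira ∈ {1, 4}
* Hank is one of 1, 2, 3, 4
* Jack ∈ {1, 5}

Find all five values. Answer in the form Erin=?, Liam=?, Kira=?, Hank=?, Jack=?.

Erin has just one choice, so Erin = 5. Eliminate 5 elsewhere: Liam, Jack.
Jack must be 1 (only option left). So Kira, Hank can't be 1.
That leaves Kira = 4. Eliminate 4 elsewhere: Liam, Hank.
Liam's domain is down to {2}, so Liam = 2. So Hank can't be 2.
Hank must be 3 (only option left).

Erin=5, Liam=2, Kira=4, Hank=3, Jack=1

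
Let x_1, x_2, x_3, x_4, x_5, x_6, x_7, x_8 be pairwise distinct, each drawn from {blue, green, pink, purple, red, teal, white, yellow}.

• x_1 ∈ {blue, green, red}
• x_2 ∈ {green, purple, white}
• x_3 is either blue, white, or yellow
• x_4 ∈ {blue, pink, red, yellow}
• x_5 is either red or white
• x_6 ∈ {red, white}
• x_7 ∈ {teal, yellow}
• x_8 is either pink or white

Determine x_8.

The 8 variables together cover exactly {blue, green, pink, purple, red, teal, white, yellow} — 8 values for 8 variables — and purple appears only in x_2's list, so x_2 = purple.
Among the 7 still-open variables, green fits only x_1 (and all 7 values in {blue, green, pink, red, teal, white, yellow} must be used), so x_1 = green.
The 6 still-open variables draw from only 6 values {blue, pink, red, teal, white, yellow}, so each is used; only x_7 can be teal, hence x_7 = teal.
x_5 and x_6 between them cover only {red, white} — a naked pair. Remove those values from x_3, x_4, x_8.
So x_8 = pink.

pink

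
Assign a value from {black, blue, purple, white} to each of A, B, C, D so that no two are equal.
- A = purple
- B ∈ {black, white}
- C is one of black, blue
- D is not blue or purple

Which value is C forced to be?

blue

A has just one choice, so A = purple.
The 3 still-open variables draw from only 3 values {black, blue, white}, so each is used; only C can be blue, hence C = blue.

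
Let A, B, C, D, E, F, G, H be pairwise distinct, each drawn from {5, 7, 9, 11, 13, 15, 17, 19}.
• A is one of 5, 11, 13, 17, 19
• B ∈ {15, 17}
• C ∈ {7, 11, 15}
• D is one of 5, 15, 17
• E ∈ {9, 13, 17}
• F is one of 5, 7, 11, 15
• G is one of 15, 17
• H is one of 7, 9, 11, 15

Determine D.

Among the 8 variables, 19 fits only A (and all 8 values in {5, 7, 9, 11, 13, 15, 17, 19} must be used), so A = 19.
The 7 still-open variables draw from only 7 values {5, 7, 9, 11, 13, 15, 17}, so each is used; only E can be 13, hence E = 13.
Among the 6 still-open variables, 9 fits only H (and all 6 values in {5, 7, 9, 11, 15, 17} must be used), so H = 9.
B and G share exactly the 2 values {15, 17}; by pigeonhole those values go to them, so strike 15, 17 from C, D, F.
So D = 5.

5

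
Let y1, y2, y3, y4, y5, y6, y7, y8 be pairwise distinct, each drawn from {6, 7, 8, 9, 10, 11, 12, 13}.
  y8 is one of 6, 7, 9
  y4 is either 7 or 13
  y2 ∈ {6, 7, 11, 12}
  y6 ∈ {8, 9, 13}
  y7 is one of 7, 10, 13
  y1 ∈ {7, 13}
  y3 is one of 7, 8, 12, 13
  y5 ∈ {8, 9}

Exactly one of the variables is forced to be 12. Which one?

Among the 8 variables, 10 fits only y7 (and all 8 values in {6, 7, 8, 9, 10, 11, 12, 13} must be used), so y7 = 10.
The 7 still-open variables draw from only 7 values {6, 7, 8, 9, 11, 12, 13}, so each is used; only y2 can be 11, hence y2 = 11.
The 6 still-open variables draw from only 6 values {6, 7, 8, 9, 12, 13}, so each is used; only y8 can be 6, hence y8 = 6.
Among the 5 still-open variables, 12 fits only y3 (and all 5 values in {7, 8, 9, 12, 13} must be used), so y3 = 12.

y3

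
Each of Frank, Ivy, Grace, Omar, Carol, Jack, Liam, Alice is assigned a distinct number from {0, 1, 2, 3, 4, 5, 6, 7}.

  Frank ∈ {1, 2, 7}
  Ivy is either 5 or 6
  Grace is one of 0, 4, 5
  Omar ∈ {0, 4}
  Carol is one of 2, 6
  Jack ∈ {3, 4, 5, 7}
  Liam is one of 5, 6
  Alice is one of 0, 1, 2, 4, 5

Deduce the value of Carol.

Among the 8 variables, 3 fits only Jack (and all 8 values in {0, 1, 2, 3, 4, 5, 6, 7} must be used), so Jack = 3.
The 7 still-open variables draw from only 7 values {0, 1, 2, 4, 5, 6, 7}, so each is used; only Frank can be 7, hence Frank = 7.
Among the 6 still-open variables, 1 fits only Alice (and all 6 values in {0, 1, 2, 4, 5, 6} must be used), so Alice = 1.
The 5 still-open variables together cover exactly {0, 2, 4, 5, 6} — 5 values for 5 variables — and 2 appears only in Carol's list, so Carol = 2.

2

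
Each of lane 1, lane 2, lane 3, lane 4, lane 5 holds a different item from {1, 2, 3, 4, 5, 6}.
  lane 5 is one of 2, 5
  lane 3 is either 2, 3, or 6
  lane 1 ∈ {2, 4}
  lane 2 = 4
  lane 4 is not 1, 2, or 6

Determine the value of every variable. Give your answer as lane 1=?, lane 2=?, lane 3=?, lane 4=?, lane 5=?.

lane 2 must be 4 (only option left). Eliminate 4 elsewhere: lane 1, lane 4.
lane 1 must be 2 (only option left). So lane 3, lane 5 can't be 2.
lane 5's domain is down to {5}, so lane 5 = 5. Strike 5 from lane 4.
That leaves lane 4 = 3. Strike 3 from lane 3.
lane 3's domain is down to {6}, so lane 3 = 6.

lane 1=2, lane 2=4, lane 3=6, lane 4=3, lane 5=5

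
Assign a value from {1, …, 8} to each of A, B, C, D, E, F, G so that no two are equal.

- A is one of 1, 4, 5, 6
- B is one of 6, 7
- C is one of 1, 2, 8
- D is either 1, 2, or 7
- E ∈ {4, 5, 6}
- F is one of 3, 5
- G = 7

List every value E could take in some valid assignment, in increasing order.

G's domain is down to {7}, so G = 7. Strike 7 from B, D.
B must be 6 (only option left). Remove 6 from A, E.
No further eliminations apply; E can still be any of 4, 5.

4, 5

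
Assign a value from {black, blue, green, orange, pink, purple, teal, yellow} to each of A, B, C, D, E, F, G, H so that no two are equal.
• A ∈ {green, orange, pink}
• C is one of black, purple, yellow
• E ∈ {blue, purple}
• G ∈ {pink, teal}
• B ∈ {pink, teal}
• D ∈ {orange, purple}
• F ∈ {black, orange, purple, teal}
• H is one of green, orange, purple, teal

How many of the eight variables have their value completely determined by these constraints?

3

Among the 8 variables, blue fits only E (and all 8 values in {black, blue, green, orange, pink, purple, teal, yellow} must be used), so E = blue.
Among the 7 still-open variables, yellow fits only C (and all 7 values in {black, green, orange, pink, purple, teal, yellow} must be used), so C = yellow.
The 6 still-open variables draw from only 6 values {black, green, orange, pink, purple, teal}, so each is used; only F can be black, hence F = black.
The 2 variables B and G are confined to {pink, teal}, which locks those values in; drop them from A, H.
Determined: C=yellow, E=blue, F=black. The other variables each still have more than one consistent value. That makes 3.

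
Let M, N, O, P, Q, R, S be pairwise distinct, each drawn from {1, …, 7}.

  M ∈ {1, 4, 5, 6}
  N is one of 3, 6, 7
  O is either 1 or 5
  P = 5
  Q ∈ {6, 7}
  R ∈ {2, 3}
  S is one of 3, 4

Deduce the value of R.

P's domain is down to {5}, so P = 5. Remove 5 from M, O.
O has just one choice, so O = 1. Eliminate 1 elsewhere: M.
The 5 still-open variables together cover exactly {2, 3, 4, 6, 7} — 5 values for 5 variables — and 2 appears only in R's list, so R = 2.

2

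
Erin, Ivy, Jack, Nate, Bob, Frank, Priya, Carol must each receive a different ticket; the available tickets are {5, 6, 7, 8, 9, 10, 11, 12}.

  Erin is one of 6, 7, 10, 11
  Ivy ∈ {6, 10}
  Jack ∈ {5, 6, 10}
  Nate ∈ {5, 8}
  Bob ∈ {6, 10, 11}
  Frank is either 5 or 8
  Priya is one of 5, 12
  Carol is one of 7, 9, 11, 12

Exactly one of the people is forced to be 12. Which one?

Priya

Among the 8 variables, 9 fits only Carol (and all 8 values in {5, 6, 7, 8, 9, 10, 11, 12} must be used), so Carol = 9.
Among the 7 still-open variables, 7 fits only Erin (and all 7 values in {5, 6, 7, 8, 10, 11, 12} must be used), so Erin = 7.
The 6 still-open variables draw from only 6 values {5, 6, 8, 10, 11, 12}, so each is used; only Bob can be 11, hence Bob = 11.
The 5 still-open variables draw from only 5 values {5, 6, 8, 10, 12}, so each is used; only Priya can be 12, hence Priya = 12.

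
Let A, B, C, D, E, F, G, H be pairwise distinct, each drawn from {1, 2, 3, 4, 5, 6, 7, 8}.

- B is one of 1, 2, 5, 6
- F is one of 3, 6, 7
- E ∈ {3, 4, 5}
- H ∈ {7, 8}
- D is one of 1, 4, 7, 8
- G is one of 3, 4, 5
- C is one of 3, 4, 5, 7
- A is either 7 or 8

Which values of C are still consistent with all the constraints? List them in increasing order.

3, 4, 5

Among the 8 variables, 2 fits only B (and all 8 values in {1, 2, 3, 4, 5, 6, 7, 8} must be used), so B = 2.
The 7 still-open variables draw from only 7 values {1, 3, 4, 5, 6, 7, 8}, so each is used; only D can be 1, hence D = 1.
The 6 still-open variables together cover exactly {3, 4, 5, 6, 7, 8} — 6 values for 6 variables — and 6 appears only in F's list, so F = 6.
A and H share exactly the 2 values {7, 8}; by pigeonhole those values go to them, so strike 7, 8 from C.
No further eliminations apply; C can still be any of 3, 4, 5.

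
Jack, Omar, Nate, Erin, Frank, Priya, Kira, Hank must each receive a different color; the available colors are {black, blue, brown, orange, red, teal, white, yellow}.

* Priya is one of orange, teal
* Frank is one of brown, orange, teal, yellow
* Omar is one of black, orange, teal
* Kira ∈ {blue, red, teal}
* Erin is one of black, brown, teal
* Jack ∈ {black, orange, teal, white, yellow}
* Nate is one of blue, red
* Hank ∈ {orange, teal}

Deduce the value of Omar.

The 8 variables together cover exactly {black, blue, brown, orange, red, teal, white, yellow} — 8 values for 8 variables — and white appears only in Jack's list, so Jack = white.
The 7 still-open variables together cover exactly {black, blue, brown, orange, red, teal, yellow} — 7 values for 7 variables — and yellow appears only in Frank's list, so Frank = yellow.
Among the 6 still-open variables, brown fits only Erin (and all 6 values in {black, blue, brown, orange, red, teal} must be used), so Erin = brown.
The 5 still-open variables draw from only 5 values {black, blue, orange, red, teal}, so each is used; only Omar can be black, hence Omar = black.

black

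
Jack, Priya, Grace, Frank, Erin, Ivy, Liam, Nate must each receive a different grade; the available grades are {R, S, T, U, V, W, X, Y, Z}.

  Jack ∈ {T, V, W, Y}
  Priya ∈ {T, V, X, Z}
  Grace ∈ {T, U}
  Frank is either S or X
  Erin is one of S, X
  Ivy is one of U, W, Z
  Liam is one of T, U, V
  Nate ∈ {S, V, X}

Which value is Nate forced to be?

Among the 8 variables, Y fits only Jack (and all 8 values in {S, T, U, V, W, X, Y, Z} must be used), so Jack = Y.
Among the 7 still-open variables, W fits only Ivy (and all 7 values in {S, T, U, V, W, X, Z} must be used), so Ivy = W.
The 6 still-open variables together cover exactly {S, T, U, V, X, Z} — 6 values for 6 variables — and Z appears only in Priya's list, so Priya = Z.
Frank and Erin share exactly the 2 values {S, X}; by pigeonhole those values go to them, so strike S, X from Nate.
So Nate = V.

V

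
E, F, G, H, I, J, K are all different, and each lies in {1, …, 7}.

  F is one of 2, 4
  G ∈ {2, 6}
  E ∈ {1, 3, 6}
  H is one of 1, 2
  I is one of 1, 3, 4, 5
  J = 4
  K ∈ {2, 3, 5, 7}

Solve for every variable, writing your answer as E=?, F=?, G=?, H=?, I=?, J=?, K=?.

J must be 4 (only option left). So F, I can't be 4.
F has just one choice, so F = 2. Remove 2 from G, H, K.
G has just one choice, so G = 6. Eliminate 6 elsewhere: E.
H's domain is down to {1}, so H = 1. Eliminate 1 elsewhere: E, I.
E has just one choice, so E = 3. Eliminate 3 elsewhere: I, K.
I has just one choice, so I = 5. So K can't be 5.
K has just one choice, so K = 7.

E=3, F=2, G=6, H=1, I=5, J=4, K=7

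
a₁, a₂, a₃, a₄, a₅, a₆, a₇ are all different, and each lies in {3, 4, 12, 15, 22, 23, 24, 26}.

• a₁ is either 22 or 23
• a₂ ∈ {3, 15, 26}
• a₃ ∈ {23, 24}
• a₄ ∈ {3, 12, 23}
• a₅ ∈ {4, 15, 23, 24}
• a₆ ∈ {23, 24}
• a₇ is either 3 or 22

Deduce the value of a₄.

12

a₃ and a₆ between them cover only {23, 24} — a naked pair. Remove those values from a₁, a₄, a₅.
a₁ must be 22 (only option left). Remove 22 from a₇.
a₇ must be 3 (only option left). Strike 3 from a₂, a₄.
So a₄ = 12.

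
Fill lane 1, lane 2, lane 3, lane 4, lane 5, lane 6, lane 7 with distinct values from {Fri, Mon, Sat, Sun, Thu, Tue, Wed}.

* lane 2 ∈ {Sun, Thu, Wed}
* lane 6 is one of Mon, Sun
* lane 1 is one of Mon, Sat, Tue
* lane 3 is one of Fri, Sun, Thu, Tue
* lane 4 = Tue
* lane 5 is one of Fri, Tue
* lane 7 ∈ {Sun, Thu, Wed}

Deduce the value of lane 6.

Mon

lane 4 must be Tue (only option left). Strike Tue from lane 1, lane 3, lane 5.
That leaves lane 5 = Fri. Remove Fri from lane 3.
The 5 still-open variables draw from only 5 values {Mon, Sat, Sun, Thu, Wed}, so each is used; only lane 1 can be Sat, hence lane 1 = Sat.
The 4 still-open variables draw from only 4 values {Mon, Sun, Thu, Wed}, so each is used; only lane 6 can be Mon, hence lane 6 = Mon.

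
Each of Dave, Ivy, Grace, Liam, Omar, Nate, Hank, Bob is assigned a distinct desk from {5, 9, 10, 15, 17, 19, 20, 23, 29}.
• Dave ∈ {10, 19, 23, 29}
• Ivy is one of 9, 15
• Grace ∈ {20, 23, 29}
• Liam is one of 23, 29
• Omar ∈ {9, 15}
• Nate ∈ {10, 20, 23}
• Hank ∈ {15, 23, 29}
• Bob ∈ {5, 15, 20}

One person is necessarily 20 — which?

The 8 variables draw from only 8 values {5, 9, 10, 15, 19, 20, 23, 29}, so each is used; only Bob can be 5, hence Bob = 5.
The 7 still-open variables together cover exactly {9, 10, 15, 19, 20, 23, 29} — 7 values for 7 variables — and 19 appears only in Dave's list, so Dave = 19.
Among the 6 still-open variables, 10 fits only Nate (and all 6 values in {9, 10, 15, 20, 23, 29} must be used), so Nate = 10.
The 5 still-open variables draw from only 5 values {9, 15, 20, 23, 29}, so each is used; only Grace can be 20, hence Grace = 20.

Grace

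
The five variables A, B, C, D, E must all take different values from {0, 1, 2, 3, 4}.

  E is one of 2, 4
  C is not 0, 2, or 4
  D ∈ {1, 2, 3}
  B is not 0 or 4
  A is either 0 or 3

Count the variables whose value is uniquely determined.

2

The 5 variables together cover exactly {0, 1, 2, 3, 4} — 5 values for 5 variables — and 0 appears only in A's list, so A = 0.
Among the 4 still-open variables, 4 fits only E (and all 4 values in {1, 2, 3, 4} must be used), so E = 4.
Determined: A=0, E=4. The other variables each still have more than one consistent value. That makes 2.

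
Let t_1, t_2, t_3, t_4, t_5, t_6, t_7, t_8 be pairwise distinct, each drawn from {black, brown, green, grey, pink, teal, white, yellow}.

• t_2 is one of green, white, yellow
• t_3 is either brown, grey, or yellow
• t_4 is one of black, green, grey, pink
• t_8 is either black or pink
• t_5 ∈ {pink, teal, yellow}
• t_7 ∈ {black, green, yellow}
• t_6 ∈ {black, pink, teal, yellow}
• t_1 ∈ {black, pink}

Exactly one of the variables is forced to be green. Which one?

Among the 8 variables, brown fits only t_3 (and all 8 values in {black, brown, green, grey, pink, teal, white, yellow} must be used), so t_3 = brown.
Among the 7 still-open variables, grey fits only t_4 (and all 7 values in {black, green, grey, pink, teal, white, yellow} must be used), so t_4 = grey.
Among the 6 still-open variables, white fits only t_2 (and all 6 values in {black, green, pink, teal, white, yellow} must be used), so t_2 = white.
Among the 5 still-open variables, green fits only t_7 (and all 5 values in {black, green, pink, teal, yellow} must be used), so t_7 = green.

t_7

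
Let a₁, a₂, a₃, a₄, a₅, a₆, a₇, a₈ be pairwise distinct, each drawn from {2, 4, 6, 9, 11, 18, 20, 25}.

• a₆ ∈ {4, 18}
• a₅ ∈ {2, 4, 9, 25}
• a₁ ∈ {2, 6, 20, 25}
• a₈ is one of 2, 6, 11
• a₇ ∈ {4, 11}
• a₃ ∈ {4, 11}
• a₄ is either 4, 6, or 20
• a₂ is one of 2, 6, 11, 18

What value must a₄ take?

20

The 8 variables draw from only 8 values {2, 4, 6, 9, 11, 18, 20, 25}, so each is used; only a₅ can be 9, hence a₅ = 9.
Among the 7 still-open variables, 25 fits only a₁ (and all 7 values in {2, 4, 6, 11, 18, 20, 25} must be used), so a₁ = 25.
Among the 6 still-open variables, 20 fits only a₄ (and all 6 values in {2, 4, 6, 11, 18, 20} must be used), so a₄ = 20.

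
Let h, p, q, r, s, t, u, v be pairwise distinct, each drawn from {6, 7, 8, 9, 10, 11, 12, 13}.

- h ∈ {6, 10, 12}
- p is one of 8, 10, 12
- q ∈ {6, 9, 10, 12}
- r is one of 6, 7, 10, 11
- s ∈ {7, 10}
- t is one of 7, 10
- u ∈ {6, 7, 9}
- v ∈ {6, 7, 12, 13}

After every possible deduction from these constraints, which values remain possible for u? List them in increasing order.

6, 9

Among the 8 variables, 8 fits only p (and all 8 values in {6, 7, 8, 9, 10, 11, 12, 13} must be used), so p = 8.
The 7 still-open variables draw from only 7 values {6, 7, 9, 10, 11, 12, 13}, so each is used; only r can be 11, hence r = 11.
The 6 still-open variables draw from only 6 values {6, 7, 9, 10, 12, 13}, so each is used; only v can be 13, hence v = 13.
The 2 variables s and t are confined to {7, 10}, which locks those values in; drop them from h, q, u.
No further eliminations apply; u can still be any of 6, 9.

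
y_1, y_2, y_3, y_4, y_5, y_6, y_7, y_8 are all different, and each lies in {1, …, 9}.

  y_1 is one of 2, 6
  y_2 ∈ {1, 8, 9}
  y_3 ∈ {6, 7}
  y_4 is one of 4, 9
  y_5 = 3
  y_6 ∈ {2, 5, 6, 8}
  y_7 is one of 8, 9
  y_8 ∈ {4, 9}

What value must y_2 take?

y_5 has just one choice, so y_5 = 3.
y_4 and y_8 between them cover only {4, 9} — a naked pair. Remove those values from y_2, y_7.
y_7's domain is down to {8}, so y_7 = 8. Remove 8 from y_2, y_6.
So y_2 = 1.

1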